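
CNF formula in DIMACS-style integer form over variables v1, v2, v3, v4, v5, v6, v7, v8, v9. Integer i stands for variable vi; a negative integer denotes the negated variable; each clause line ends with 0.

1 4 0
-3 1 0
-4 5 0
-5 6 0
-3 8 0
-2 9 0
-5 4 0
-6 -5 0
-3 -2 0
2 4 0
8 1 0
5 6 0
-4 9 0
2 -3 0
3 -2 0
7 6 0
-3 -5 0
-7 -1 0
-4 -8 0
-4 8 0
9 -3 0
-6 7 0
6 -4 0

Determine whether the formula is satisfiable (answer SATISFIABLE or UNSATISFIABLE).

v4 = True:
  propagation gives v5=True, v6=True; an empty clause results — contradiction.
v4 = False:
  propagation gives v1=True, v5=False, v2=True, v9=True; an empty clause results — contradiction.
Every branch closes, so no satisfying assignment exists.

UNSATISFIABLE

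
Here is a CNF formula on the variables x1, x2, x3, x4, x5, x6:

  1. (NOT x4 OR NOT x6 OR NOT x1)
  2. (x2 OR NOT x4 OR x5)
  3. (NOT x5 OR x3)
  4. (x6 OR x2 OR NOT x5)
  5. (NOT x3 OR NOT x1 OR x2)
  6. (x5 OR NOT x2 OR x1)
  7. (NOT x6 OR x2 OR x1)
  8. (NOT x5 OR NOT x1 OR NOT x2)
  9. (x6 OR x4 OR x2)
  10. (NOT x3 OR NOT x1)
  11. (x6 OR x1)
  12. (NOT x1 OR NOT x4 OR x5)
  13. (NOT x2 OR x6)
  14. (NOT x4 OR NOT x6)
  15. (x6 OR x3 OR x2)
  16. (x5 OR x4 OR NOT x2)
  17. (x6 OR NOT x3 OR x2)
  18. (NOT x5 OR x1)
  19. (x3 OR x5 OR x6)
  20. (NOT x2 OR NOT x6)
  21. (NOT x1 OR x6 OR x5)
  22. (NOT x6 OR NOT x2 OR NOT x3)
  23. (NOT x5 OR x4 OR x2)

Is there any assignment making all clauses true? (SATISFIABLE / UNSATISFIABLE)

SATISFIABLE

Set x1 = True and propagate.
  then x3 is forced to False.
  then x5 is forced to False.
  then x4 is forced to False.
  then x2 is forced to False.
  then x6 is forced to True.
So x1=T, x2=F, x3=F, x4=F, x5=F, x6=T is a satisfying assignment.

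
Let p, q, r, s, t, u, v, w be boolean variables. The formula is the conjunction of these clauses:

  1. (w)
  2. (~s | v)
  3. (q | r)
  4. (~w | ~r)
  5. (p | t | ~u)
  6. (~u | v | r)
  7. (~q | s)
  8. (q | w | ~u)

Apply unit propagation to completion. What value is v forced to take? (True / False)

True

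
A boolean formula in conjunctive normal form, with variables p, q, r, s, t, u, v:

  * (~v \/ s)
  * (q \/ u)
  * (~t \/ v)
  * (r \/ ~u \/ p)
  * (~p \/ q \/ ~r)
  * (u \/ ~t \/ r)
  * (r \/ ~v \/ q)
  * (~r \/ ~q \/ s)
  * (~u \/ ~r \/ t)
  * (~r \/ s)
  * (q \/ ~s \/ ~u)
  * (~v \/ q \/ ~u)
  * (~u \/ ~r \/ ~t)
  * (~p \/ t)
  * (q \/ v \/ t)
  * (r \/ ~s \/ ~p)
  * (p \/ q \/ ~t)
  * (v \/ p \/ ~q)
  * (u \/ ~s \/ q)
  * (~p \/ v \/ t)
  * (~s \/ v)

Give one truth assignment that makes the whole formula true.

p=False, q=True, r=False, s=True, t=False, u=False, v=True

Check each clause:
  1. (~v \/ s) — s is true.
  2. (q \/ u) — q is true.
  3. (~t \/ v) — ~t is true.
  4. (~u \/ r \/ p) — ~u is true.
  5. (~p \/ ~r \/ q) — q is true.
  6. (r \/ ~t \/ u) — ~t is true.
  7. (r \/ ~v \/ q) — q is true.
  8. (s \/ ~q \/ ~r) — s is true.
  9. (~u \/ ~r \/ t) — ~r is true.
  10. (~r \/ s) — s is true.
  11. (~s \/ q \/ ~u) — q is true.
  12. (~u \/ q \/ ~v) — q is true.
  13. (~r \/ ~u \/ ~t) — ~u is true.
  14. (~p \/ t) — ~p is true.
  15. (t \/ v \/ q) — q is true.
  16. (~p \/ r \/ ~s) — ~p is true.
  17. (~t \/ p \/ q) — q is true.
  18. (p \/ ~q \/ v) — v is true.
  19. (q \/ u \/ ~s) — q is true.
  20. (~p \/ t \/ v) — ~p is true.
  21. (v \/ ~s) — v is true.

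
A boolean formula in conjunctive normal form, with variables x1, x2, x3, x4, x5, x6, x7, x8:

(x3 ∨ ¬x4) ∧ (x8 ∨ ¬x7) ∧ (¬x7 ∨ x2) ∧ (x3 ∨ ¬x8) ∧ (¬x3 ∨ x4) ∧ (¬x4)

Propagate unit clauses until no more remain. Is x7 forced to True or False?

False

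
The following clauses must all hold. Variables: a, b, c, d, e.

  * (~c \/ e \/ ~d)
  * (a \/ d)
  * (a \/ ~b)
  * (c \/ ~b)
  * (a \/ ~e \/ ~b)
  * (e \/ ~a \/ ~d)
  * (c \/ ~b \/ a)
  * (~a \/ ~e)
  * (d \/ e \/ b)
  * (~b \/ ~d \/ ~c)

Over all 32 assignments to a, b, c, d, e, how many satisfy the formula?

4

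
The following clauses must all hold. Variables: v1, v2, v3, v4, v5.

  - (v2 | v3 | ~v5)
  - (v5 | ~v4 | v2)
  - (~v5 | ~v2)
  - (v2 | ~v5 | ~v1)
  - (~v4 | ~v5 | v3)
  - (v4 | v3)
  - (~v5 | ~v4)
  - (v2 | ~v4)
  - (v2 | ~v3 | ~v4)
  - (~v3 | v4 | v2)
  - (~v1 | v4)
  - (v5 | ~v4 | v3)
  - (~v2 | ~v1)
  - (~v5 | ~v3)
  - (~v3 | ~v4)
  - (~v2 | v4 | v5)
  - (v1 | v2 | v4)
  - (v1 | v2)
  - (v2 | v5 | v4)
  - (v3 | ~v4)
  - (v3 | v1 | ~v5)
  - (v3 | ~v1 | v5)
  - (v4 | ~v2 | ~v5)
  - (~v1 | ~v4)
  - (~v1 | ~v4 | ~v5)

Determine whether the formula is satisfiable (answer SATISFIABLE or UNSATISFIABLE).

UNSATISFIABLE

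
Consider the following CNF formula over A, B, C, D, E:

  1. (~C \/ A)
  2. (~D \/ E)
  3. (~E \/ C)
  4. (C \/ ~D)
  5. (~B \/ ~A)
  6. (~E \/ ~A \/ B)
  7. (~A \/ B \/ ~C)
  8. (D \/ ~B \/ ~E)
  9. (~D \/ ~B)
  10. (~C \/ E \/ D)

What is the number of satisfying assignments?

The models are:
  A=F B=F C=F D=F E=F
  A=F B=T C=F D=F E=F
  A=T B=F C=F D=F E=F
That's 3 in total.

3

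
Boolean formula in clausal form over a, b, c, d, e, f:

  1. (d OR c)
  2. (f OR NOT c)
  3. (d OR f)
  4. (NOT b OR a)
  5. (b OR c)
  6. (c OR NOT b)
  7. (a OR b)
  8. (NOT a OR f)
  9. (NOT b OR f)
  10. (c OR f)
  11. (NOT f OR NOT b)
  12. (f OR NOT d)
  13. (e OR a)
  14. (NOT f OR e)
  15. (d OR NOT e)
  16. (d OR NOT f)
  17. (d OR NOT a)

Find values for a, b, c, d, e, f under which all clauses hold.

Try a = True.
  then f is forced to True.
  then b is forced to False.
  then c is forced to True.
  then e is forced to True.
  then d is forced to True.
Every clause has at least one true literal under this assignment.
Check each clause:
  1. (c OR d) — c is true.
  2. (f OR NOT c) — f is true.
  3. (d OR f) — d is true.
  4. (NOT b OR a) — a is true.
  5. (b OR c) — c is true.
  6. (c OR NOT b) — c is true.
  7. (a OR b) — a is true.
  8. (NOT a OR f) — f is true.
  9. (NOT b OR f) — NOT b is true.
  10. (c OR f) — c is true.
  11. (NOT f OR NOT b) — NOT b is true.
  12. (f OR NOT d) — f is true.
  13. (a OR e) — a is true.
  14. (e OR NOT f) — e is true.
  15. (d OR NOT e) — d is true.
  16. (d OR NOT f) — d is true.
  17. (d OR NOT a) — d is true.

a = T, b = F, c = T, d = T, e = T, f = T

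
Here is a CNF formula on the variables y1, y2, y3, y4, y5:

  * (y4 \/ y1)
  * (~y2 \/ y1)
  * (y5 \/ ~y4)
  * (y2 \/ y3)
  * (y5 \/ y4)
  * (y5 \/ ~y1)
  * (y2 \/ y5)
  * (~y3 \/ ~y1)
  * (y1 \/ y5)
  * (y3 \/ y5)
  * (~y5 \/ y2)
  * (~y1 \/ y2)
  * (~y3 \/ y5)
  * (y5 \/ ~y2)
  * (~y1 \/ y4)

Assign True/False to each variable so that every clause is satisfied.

y1 = True, y2 = True, y3 = False, y4 = True, y5 = True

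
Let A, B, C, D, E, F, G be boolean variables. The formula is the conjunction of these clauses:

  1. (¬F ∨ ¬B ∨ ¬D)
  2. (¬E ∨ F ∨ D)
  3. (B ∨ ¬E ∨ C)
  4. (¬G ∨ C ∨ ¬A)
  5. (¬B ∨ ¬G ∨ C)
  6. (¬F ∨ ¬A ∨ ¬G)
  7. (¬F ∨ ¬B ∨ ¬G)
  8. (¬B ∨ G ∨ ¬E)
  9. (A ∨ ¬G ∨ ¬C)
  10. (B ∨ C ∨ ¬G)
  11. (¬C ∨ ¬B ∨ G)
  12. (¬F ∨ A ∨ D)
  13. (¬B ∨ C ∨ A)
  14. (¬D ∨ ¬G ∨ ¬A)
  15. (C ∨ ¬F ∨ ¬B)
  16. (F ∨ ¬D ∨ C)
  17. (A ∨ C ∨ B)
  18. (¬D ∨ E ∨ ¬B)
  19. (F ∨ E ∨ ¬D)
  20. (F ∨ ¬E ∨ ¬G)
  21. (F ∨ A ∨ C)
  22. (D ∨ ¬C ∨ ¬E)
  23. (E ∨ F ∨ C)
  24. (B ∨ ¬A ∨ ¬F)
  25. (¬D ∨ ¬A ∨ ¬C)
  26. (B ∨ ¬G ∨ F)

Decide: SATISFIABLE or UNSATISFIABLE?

Try A = False.
Set B = False and propagate.
  then C is forced to True.
  then G is forced to False.
The remaining clauses are satisfied by D = True, E = True, F = False.
Every clause has at least one true literal under this assignment.
So A=F, B=F, C=T, D=T, E=T, F=F, G=F is a satisfying assignment.

SATISFIABLE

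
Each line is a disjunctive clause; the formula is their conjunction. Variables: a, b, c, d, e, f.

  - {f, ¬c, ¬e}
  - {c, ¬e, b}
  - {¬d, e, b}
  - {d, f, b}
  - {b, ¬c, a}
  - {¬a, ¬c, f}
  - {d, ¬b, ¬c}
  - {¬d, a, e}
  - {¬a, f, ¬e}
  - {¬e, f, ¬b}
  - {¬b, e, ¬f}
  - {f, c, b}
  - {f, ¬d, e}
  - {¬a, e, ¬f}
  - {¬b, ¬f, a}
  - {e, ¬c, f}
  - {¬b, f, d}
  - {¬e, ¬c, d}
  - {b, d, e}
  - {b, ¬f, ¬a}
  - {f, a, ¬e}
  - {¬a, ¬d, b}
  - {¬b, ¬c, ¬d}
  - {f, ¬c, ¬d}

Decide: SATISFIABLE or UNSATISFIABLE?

SATISFIABLE

Try a = True.
Try b = True.
The remaining clauses are satisfied by c = False, d = False, e = True, f = True.
Every clause has at least one true literal under this assignment.
So a=T, b=T, c=F, d=F, e=T, f=T is a satisfying assignment.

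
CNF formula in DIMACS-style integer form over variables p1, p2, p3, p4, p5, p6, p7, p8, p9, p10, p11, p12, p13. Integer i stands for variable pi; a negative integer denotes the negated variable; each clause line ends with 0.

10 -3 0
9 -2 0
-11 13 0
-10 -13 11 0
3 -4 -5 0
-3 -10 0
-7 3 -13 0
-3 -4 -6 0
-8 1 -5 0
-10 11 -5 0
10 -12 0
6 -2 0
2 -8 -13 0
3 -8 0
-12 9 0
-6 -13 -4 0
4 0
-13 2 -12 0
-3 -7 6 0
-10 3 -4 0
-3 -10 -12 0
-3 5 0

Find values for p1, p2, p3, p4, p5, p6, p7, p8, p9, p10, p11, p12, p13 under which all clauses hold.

(p4) is a unit clause, so p4 = True.
Pure literal: p1 appears only positively; assign p1 = True.
Pure literal: p7 appears only negated; assign p7 = False.
Try p2 = False.
Try p3 = False.
  then p5 is forced to False.
  then p8 is forced to False.
  then p10 is forced to False.
  then p12 is forced to False.
For the remaining variables, p6 = False, p9 = True, p11 = False, p13 = False works.
Every clause has at least one true literal under this assignment.

p1=T  p2=F  p3=F  p4=T  p5=F  p6=F  p7=F  p8=F  p9=T  p10=F  p11=F  p12=F  p13=F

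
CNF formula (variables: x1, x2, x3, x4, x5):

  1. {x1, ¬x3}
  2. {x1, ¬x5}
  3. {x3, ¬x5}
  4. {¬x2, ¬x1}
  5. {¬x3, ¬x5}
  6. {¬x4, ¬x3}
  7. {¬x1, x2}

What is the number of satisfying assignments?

The models are:
  x1=0 x2=0 x3=0 x4=0 x5=0
  x1=0 x2=0 x3=0 x4=1 x5=0
  x1=0 x2=1 x3=0 x4=0 x5=0
  x1=0 x2=1 x3=0 x4=1 x5=0
Count: 4.

4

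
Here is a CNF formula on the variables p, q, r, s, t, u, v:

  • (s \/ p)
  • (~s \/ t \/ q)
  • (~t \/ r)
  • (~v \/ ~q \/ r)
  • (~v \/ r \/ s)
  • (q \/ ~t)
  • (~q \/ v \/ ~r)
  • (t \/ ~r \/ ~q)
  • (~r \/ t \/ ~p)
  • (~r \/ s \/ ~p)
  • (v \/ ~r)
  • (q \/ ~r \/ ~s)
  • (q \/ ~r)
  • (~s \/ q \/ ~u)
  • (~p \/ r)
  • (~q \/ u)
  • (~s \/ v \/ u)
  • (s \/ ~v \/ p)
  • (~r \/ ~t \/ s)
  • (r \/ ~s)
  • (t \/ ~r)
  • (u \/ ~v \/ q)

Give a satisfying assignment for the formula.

p=True, q=True, r=True, s=True, t=True, u=True, v=True

Check each clause:
  1. (s \/ p) — p is true.
  2. (t \/ q \/ ~s) — q is true.
  3. (~t \/ r) — r is true.
  4. (r \/ ~v \/ ~q) — r is true.
  5. (s \/ ~v \/ r) — r is true.
  6. (~t \/ q) — q is true.
  7. (~r \/ v \/ ~q) — v is true.
  8. (~r \/ ~q \/ t) — t is true.
  9. (~p \/ ~r \/ t) — t is true.
  10. (~r \/ ~p \/ s) — s is true.
  11. (~r \/ v) — v is true.
  12. (~r \/ ~s \/ q) — q is true.
  13. (q \/ ~r) — q is true.
  14. (q \/ ~s \/ ~u) — q is true.
  15. (~p \/ r) — r is true.
  16. (~q \/ u) — u is true.
  17. (~s \/ v \/ u) — u is true.
  18. (~v \/ s \/ p) — p is true.
  19. (~t \/ s \/ ~r) — s is true.
  20. (~s \/ r) — r is true.
  21. (t \/ ~r) — t is true.
  22. (~v \/ u \/ q) — q is true.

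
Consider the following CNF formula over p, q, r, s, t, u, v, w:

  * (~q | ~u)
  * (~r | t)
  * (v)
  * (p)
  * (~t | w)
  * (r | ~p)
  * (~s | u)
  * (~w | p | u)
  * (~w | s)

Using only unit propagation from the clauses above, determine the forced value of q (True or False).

False

(v) is a unit clause: v = True.
(p) is a unit clause: p = True.
In (r | ~p), ~p is now false; r must hold, so r = True.
(~r | t): since r = True, the clause reduces to (t). t = True.
In (~t | w), ~t is now false; w must hold, so w = True.
(s | ~w) with w = True leaves only s, so s = True.
In (~s | u), ~s is now false; u must hold, so u = True.
From (~q | ~u) and u = True: q = False.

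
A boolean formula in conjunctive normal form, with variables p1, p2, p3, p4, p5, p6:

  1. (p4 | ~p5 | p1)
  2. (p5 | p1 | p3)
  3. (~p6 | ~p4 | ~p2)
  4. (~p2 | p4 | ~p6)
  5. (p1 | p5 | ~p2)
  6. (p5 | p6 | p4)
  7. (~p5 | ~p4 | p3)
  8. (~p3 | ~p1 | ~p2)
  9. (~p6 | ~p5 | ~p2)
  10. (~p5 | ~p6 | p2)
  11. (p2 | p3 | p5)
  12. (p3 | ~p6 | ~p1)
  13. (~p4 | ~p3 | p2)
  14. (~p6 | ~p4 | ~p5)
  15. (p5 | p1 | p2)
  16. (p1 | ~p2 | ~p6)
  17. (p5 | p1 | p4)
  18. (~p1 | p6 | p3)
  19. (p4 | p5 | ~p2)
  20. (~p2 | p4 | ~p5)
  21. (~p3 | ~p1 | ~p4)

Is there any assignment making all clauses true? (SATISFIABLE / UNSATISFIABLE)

Set p1 = True and propagate.
Set p2 = False and propagate.
The remaining clauses are satisfied by p3 = True, p4 = False, p5 = False, p6 = True.
So p1=T, p2=F, p3=T, p4=F, p5=F, p6=T is a satisfying assignment.

SATISFIABLE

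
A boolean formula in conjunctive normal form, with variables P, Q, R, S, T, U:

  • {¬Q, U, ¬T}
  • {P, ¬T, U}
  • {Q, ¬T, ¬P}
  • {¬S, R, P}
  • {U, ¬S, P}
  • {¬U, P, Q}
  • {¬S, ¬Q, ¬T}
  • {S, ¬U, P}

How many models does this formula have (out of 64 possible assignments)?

23

Case analysis on P and U:
  P=T, U=T: R free; 5 ways for (Q,S,T) × 2^1 = 10.
  P=T, U=F: forces T=F; Q, R, S free → 2^3 = 8.
  P=F, U=T: remaining (Q,R,S,T) ∈ {(T,T,T,F)} — 1.
  P=F, U=F: remaining (Q,R,S,T) ∈ {(F,F,F,F); (F,T,F,F); (T,F,F,F); (T,T,F,F)} — 4.
Total: 10 + 8 + 1 + 4 = 23.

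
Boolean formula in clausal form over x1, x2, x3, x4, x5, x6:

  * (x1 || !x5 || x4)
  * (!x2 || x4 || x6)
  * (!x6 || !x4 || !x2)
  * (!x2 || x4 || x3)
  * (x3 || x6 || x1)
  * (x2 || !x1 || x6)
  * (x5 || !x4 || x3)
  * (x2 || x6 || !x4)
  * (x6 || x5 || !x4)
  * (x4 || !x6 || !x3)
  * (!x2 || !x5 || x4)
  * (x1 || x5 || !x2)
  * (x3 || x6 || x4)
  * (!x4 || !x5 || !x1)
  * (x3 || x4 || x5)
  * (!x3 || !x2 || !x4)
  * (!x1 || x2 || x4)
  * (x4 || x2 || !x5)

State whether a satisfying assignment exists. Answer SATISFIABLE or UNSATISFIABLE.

SATISFIABLE

Set x1 = True and propagate.
Set x2 = False and propagate.
  then x6 is forced to True.
  then x4 is forced to True.
  then x5 is forced to False.
  then x3 is forced to True.
Every clause has at least one true literal under this assignment.
So x1=T, x2=F, x3=T, x4=T, x5=F, x6=T is a satisfying assignment.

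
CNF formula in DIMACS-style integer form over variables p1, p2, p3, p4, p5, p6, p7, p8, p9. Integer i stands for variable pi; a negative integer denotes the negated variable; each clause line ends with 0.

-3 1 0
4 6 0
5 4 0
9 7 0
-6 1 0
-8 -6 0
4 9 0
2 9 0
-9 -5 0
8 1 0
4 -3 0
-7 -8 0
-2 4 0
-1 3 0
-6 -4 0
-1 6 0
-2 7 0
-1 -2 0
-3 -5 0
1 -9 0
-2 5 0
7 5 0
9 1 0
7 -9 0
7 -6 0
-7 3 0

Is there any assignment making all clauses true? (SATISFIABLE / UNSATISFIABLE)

p1 = True:
  propagation gives p3=True, p4=True, p6=False; an empty clause results — contradiction.
p1 = False:
  propagation gives p3=False, p6=False, p4=True, p8=True; an empty clause results — contradiction.
Every branch closes, so no satisfying assignment exists.

UNSATISFIABLE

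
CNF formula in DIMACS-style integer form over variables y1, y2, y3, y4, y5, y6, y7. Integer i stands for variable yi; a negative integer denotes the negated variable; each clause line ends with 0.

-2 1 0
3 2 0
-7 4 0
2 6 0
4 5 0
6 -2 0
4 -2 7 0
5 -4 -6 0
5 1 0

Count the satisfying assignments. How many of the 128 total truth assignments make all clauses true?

Case analysis on y2 and y4:
  y2=T, y4=T: remaining (y1,y3,y5,y6,y7) ∈ {(T,F,T,T,F); (T,F,T,T,T); (T,T,T,T,F); (T,T,T,T,T)} — 4.
  y2=T, y4=F: a clause becomes empty — 0.
  y2=F, y4=T: remaining (y1,y3,y5,y6,y7) ∈ {(F,T,T,T,F); (F,T,T,T,T); (T,T,T,T,F); (T,T,T,T,T)} — 4.
  y2=F, y4=F: remaining (y1,y3,y5,y6,y7) ∈ {(F,T,T,T,F); (T,T,T,T,F)} — 2.
Total: 4 + 0 + 4 + 2 = 10.

10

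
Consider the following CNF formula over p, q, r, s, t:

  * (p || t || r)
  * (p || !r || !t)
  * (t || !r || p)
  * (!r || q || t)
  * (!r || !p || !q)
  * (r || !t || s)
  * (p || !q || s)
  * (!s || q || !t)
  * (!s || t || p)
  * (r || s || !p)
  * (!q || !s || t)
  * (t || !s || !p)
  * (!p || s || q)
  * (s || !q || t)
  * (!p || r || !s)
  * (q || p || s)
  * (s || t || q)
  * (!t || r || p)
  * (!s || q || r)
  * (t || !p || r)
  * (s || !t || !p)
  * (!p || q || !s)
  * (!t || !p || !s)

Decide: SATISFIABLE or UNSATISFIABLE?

p = True:
  s = True:
    propagation gives t=True; an empty clause results — contradiction.
  s = False:
    propagation gives r=True, q=False; an empty clause results — contradiction.
p = False:
  t = True:
    propagation gives r=False; an empty clause results — contradiction.
  t = False:
    propagation gives r=True; an empty clause results — contradiction.
Every branch closes, so no satisfying assignment exists.

UNSATISFIABLE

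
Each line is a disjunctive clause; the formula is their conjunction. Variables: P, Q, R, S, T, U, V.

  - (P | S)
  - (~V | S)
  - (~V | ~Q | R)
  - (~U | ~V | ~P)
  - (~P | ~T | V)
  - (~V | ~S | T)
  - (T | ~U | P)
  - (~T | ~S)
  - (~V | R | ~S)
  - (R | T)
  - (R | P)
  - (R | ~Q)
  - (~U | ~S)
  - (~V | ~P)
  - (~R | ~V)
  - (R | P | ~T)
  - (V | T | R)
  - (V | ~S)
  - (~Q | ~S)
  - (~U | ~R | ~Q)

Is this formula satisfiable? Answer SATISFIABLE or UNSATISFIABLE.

SATISFIABLE

Pure literal: Q appears only negated; assign Q = False.
U occurs only negated in the remaining clauses — set U = False.
Try P = True.
  then V is forced to False.
  then T is forced to False.
  then R is forced to True.
  then S is forced to False.
Every clause has at least one true literal under this assignment.
So P = 1, Q = 0, R = 1, S = 0, T = 0, U = 0, V = 0 is a satisfying assignment.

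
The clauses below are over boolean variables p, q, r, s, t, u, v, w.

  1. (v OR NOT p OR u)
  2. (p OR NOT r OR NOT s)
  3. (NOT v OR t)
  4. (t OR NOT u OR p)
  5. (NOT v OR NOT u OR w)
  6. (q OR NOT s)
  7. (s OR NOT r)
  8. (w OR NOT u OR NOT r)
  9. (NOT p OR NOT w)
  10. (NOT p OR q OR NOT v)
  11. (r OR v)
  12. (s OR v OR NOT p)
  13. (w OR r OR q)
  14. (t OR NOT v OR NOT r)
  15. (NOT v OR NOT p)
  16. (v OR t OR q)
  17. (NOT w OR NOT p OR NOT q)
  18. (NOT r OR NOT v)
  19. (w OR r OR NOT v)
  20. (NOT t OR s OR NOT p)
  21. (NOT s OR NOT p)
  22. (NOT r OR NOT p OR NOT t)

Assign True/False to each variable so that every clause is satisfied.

p=0, q=1, r=0, s=1, t=1, u=1, v=1, w=1

Check each clause:
  1. (u OR v OR NOT p) — NOT p is true.
  2. (NOT s OR p OR NOT r) — NOT r is true.
  3. (NOT v OR t) — t is true.
  4. (p OR NOT u OR t) — t is true.
  5. (NOT v OR w OR NOT u) — w is true.
  6. (NOT s OR q) — q is true.
  7. (NOT r OR s) — s is true.
  8. (w OR NOT u OR NOT r) — w is true.
  9. (NOT w OR NOT p) — NOT p is true.
  10. (q OR NOT p OR NOT v) — q is true.
  11. (v OR r) — v is true.
  12. (v OR NOT p OR s) — s is true.
  13. (q OR r OR w) — w is true.
  14. (NOT v OR t OR NOT r) — t is true.
  15. (NOT p OR NOT v) — NOT p is true.
  16. (t OR v OR q) — q is true.
  17. (NOT p OR NOT q OR NOT w) — NOT p is true.
  18. (NOT v OR NOT r) — NOT r is true.
  19. (r OR w OR NOT v) — w is true.
  20. (NOT p OR s OR NOT t) — s is true.
  21. (NOT s OR NOT p) — NOT p is true.
  22. (NOT p OR NOT t OR NOT r) — NOT r is true.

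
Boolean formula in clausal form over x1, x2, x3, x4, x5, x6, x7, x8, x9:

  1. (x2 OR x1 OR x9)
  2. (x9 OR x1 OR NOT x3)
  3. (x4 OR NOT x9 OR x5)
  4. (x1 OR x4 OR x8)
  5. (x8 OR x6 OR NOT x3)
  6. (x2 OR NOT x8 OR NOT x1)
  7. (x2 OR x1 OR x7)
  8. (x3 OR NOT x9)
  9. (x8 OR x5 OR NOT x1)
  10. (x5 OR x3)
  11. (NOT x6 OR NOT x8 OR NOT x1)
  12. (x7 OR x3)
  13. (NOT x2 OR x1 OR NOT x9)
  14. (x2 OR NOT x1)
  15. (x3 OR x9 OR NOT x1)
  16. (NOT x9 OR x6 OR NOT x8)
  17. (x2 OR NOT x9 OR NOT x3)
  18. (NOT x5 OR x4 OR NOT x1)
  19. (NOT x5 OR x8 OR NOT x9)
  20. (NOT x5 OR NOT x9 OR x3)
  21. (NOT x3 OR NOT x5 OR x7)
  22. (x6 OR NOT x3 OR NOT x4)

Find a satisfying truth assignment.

Pure literal: x7 appears only positively; assign x7 = True.
Set x1 = False and propagate.
The remaining clauses are satisfied by x2 = True, x3 = False, x4 = True, x5 = True, x6 = True, x8 = True, x9 = False.
Every clause has at least one true literal under this assignment.

x1=False, x2=True, x3=False, x4=True, x5=True, x6=True, x7=True, x8=True, x9=False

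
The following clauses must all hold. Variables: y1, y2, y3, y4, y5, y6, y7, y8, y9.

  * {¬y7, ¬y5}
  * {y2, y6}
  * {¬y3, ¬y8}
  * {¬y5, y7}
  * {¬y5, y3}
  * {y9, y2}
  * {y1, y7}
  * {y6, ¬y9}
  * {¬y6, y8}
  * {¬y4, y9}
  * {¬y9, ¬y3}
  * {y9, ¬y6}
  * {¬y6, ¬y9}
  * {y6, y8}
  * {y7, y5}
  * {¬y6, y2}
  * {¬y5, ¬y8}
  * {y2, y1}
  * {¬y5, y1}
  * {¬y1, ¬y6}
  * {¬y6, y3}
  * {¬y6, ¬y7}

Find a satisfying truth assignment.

y1=1  y2=1  y3=0  y4=0  y5=0  y6=0  y7=1  y8=1  y9=0

y2 occurs only positively in the remaining clauses — set y2 = True.
y4 occurs only negated in the remaining clauses — set y4 = False.
Set y1 = True and propagate.
  then y6 is forced to False.
  then y9 is forced to False.
  then y8 is forced to True.
  then y3 is forced to False.
  then y5 is forced to False.
  then y7 is forced to True.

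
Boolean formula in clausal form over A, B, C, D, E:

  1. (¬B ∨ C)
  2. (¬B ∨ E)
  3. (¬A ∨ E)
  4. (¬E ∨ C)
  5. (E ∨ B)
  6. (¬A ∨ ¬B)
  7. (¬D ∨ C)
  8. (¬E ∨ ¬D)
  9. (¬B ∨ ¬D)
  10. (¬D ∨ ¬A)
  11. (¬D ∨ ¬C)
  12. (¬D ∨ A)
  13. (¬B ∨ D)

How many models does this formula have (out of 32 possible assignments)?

2

Satisfying assignments:
  A=0 B=0 C=1 D=0 E=1
  A=1 B=0 C=1 D=0 E=1
Count: 2.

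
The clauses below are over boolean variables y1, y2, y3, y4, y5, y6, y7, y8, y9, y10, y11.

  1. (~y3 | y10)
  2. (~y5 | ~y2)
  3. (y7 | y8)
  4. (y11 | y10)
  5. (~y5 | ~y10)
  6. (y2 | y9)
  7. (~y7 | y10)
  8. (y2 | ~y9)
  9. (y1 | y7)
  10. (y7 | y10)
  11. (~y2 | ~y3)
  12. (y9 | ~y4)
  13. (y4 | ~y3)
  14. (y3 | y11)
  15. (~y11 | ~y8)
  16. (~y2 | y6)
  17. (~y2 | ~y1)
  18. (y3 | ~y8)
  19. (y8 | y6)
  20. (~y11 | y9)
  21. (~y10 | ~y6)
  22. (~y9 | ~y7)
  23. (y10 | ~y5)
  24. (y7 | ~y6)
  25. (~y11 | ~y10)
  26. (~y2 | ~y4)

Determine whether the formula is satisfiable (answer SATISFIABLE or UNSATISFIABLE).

y10 = True:
  propagation gives y5=False, y6=False, y2=False, y9=True; an empty clause results — contradiction.
y10 = False:
  propagation gives y3=False, y11=True, y7=False; an empty clause results — contradiction.
Every branch closes, so no satisfying assignment exists.

UNSATISFIABLE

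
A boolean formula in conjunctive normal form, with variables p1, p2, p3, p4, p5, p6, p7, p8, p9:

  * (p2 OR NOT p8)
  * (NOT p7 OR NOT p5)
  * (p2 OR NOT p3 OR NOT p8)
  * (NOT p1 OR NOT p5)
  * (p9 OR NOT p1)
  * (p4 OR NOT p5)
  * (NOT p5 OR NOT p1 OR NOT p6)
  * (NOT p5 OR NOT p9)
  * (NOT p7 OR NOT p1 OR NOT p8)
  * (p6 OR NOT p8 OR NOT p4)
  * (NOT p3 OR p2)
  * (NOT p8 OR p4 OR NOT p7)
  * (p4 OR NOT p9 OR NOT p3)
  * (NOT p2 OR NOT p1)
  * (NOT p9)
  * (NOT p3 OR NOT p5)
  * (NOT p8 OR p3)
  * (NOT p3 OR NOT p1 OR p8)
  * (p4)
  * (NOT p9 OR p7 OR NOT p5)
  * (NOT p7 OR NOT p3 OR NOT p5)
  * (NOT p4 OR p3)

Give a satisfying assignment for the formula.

p1=False, p2=True, p3=True, p4=True, p5=False, p6=False, p7=False, p8=False, p9=False

(NOT p9) is a unit clause, so p9 = False.
Unit propagation: (NOT p1) forces p1 = False.
The clause (p4) is unit: p4 must be True.
The clause (p3) is unit: p3 must be True.
(p2) is a unit clause, so p2 = True.
Unit propagation: (NOT p5) forces p5 = False.
Pure literal: p8 appears only negated; assign p8 = False.
p6, p7 are now unconstrained; take p6 = False, p7 = False.
Every clause has at least one true literal under this assignment.
Check each clause:
  1. (p2 OR NOT p8) — NOT p8 is true.
  2. (NOT p5 OR NOT p7) — NOT p7 is true.
  3. (p2 OR NOT p3 OR NOT p8) — NOT p8 is true.
  4. (NOT p5 OR NOT p1) — NOT p5 is true.
  5. (p9 OR NOT p1) — NOT p1 is true.
  6. (p4 OR NOT p5) — NOT p5 is true.
  7. (NOT p6 OR NOT p1 OR NOT p5) — NOT p6 is true.
  8. (NOT p9 OR NOT p5) — NOT p5 is true.
  9. (NOT p8 OR NOT p1 OR NOT p7) — NOT p8 is true.
  10. (p6 OR NOT p4 OR NOT p8) — NOT p8 is true.
  11. (p2 OR NOT p3) — p2 is true.
  12. (p4 OR NOT p8 OR NOT p7) — NOT p8 is true.
  13. (NOT p3 OR NOT p9 OR p4) — p4 is true.
  14. (NOT p2 OR NOT p1) — NOT p1 is true.
  15. (NOT p9) — NOT p9 is true.
  16. (NOT p5 OR NOT p3) — NOT p5 is true.
  17. (p3 OR NOT p8) — NOT p8 is true.
  18. (NOT p1 OR NOT p3 OR p8) — NOT p1 is true.
  19. (p4) — p4 is true.
  20. (NOT p9 OR p7 OR NOT p5) — NOT p5 is true.
  21. (NOT p5 OR NOT p7 OR NOT p3) — NOT p7 is true.
  22. (p3 OR NOT p4) — p3 is true.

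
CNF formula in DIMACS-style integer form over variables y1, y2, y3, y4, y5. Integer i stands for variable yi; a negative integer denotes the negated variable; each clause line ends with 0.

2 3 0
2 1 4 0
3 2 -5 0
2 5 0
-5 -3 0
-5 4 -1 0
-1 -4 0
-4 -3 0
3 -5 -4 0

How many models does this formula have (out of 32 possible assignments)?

6

Satisfying assignments:
  y1=F y2=T y3=F y4=F y5=F
  y1=F y2=T y3=F y4=F y5=T
  y1=F y2=T y3=F y4=T y5=F
  y1=F y2=T y3=T y4=F y5=F
  y1=T y2=T y3=F y4=F y5=F
  y1=T y2=T y3=T y4=F y5=F
Count: 6.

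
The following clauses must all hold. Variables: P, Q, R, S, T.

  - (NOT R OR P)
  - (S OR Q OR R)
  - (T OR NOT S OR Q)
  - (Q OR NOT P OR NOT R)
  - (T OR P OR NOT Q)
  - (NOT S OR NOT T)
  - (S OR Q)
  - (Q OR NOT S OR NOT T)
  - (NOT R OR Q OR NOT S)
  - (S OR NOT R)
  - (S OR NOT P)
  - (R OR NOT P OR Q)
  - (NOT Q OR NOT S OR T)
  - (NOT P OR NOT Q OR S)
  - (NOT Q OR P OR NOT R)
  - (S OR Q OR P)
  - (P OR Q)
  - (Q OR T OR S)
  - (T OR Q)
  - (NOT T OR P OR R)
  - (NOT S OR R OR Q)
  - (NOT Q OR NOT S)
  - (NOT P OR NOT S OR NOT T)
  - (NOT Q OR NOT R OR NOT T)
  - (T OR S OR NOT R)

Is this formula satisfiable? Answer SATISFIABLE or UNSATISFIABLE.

Q = True:
  propagation gives S=False, R=False, P=False, T=True; an empty clause results — contradiction.
Q = False:
  propagation gives S=True, T=True; an empty clause results — contradiction.
Every branch closes, so no satisfying assignment exists.

UNSATISFIABLE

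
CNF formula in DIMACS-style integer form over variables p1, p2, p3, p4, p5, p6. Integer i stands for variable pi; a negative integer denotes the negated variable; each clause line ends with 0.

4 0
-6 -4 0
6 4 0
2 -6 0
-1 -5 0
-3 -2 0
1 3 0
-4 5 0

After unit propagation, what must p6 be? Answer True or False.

False

(p4) stands alone — p4 = True.
In (NOT p4 OR NOT p6), NOT p4 is now false; NOT p6 must hold, so p6 = False.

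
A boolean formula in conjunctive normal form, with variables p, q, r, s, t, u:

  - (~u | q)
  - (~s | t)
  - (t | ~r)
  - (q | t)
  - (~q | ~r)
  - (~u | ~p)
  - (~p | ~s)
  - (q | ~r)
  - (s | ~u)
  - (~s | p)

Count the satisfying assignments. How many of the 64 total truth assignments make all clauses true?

The models are:
  p=F q=F r=F s=F t=T u=F
  p=F q=T r=F s=F t=F u=F
  p=F q=T r=F s=F t=T u=F
  p=T q=F r=F s=F t=T u=F
  p=T q=T r=F s=F t=F u=F
  p=T q=T r=F s=F t=T u=F
That's 6 in total.

6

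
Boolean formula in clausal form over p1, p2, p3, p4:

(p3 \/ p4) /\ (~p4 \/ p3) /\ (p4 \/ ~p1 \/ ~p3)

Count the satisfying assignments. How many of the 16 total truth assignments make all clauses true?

The models are:
  p1=F p2=F p3=T p4=F
  p1=F p2=F p3=T p4=T
  p1=F p2=T p3=T p4=F
  p1=F p2=T p3=T p4=T
  p1=T p2=F p3=T p4=T
  p1=T p2=T p3=T p4=T
That's 6 in total.

6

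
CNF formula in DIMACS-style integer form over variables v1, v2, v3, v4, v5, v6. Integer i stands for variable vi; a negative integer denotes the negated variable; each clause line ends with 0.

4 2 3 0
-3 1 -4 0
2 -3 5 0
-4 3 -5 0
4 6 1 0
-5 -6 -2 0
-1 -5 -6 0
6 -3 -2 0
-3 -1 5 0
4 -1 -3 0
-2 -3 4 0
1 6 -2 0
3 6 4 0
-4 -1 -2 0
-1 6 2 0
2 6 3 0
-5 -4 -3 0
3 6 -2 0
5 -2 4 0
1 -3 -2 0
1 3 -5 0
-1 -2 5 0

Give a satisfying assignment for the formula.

v1=F, v2=F, v3=F, v4=T, v5=F, v6=T

Check each clause:
  1. (v4 \/ v2 \/ v3) — v4 is true.
  2. (v1 \/ ~v3 \/ ~v4) — ~v3 is true.
  3. (v5 \/ v2 \/ ~v3) — ~v3 is true.
  4. (v3 \/ ~v4 \/ ~v5) — ~v5 is true.
  5. (v6 \/ v4 \/ v1) — v4 is true.
  6. (~v2 \/ ~v6 \/ ~v5) — ~v5 is true.
  7. (~v6 \/ ~v5 \/ ~v1) — ~v5 is true.
  8. (~v3 \/ ~v2 \/ v6) — ~v3 is true.
  9. (v5 \/ ~v1 \/ ~v3) — ~v3 is true.
  10. (~v1 \/ ~v3 \/ v4) — v4 is true.
  11. (~v3 \/ ~v2 \/ v4) — v4 is true.
  12. (v6 \/ ~v2 \/ v1) — v6 is true.
  13. (v3 \/ v6 \/ v4) — v4 is true.
  14. (~v4 \/ ~v2 \/ ~v1) — ~v1 is true.
  15. (~v1 \/ v6 \/ v2) — ~v1 is true.
  16. (v2 \/ v3 \/ v6) — v6 is true.
  17. (~v4 \/ ~v5 \/ ~v3) — ~v5 is true.
  18. (~v2 \/ v3 \/ v6) — v6 is true.
  19. (v4 \/ v5 \/ ~v2) — v4 is true.
  20. (~v2 \/ ~v3 \/ v1) — ~v3 is true.
  21. (v1 \/ ~v5 \/ v3) — ~v5 is true.
  22. (~v2 \/ v5 \/ ~v1) — ~v1 is true.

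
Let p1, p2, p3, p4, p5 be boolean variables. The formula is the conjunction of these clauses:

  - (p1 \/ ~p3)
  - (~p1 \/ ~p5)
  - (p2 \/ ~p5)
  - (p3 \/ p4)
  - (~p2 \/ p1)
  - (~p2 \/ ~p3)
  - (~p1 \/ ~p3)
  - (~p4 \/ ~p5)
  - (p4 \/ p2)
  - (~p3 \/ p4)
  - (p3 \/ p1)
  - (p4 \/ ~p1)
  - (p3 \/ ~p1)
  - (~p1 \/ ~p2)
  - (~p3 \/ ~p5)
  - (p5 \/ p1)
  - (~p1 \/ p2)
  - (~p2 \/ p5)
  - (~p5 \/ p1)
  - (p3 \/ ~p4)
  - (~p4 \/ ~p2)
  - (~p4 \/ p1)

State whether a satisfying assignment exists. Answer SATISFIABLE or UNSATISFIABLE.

p1 = True:
  propagation gives p5=False, p3=False; an empty clause results — contradiction.
p1 = False:
  propagation gives p3=False; an empty clause results — contradiction.
Every branch closes, so no satisfying assignment exists.

UNSATISFIABLE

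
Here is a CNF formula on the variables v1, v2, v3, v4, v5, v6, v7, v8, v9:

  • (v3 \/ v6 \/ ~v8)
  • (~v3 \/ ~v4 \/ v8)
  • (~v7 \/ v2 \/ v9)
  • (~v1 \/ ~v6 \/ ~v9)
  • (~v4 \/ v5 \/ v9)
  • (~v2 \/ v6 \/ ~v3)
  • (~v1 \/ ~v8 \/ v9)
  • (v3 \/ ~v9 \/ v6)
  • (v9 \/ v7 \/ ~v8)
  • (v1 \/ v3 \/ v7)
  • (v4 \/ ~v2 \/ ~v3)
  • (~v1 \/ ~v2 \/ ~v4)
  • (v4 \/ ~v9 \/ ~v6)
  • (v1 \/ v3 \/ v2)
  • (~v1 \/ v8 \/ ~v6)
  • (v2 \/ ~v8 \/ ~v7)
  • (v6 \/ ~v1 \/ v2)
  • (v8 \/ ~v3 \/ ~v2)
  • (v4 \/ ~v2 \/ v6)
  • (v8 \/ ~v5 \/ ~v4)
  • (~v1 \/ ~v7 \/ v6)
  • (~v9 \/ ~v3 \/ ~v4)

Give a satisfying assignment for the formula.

v1=False  v2=True  v3=False  v4=False  v5=False  v6=True  v7=True  v8=True  v9=False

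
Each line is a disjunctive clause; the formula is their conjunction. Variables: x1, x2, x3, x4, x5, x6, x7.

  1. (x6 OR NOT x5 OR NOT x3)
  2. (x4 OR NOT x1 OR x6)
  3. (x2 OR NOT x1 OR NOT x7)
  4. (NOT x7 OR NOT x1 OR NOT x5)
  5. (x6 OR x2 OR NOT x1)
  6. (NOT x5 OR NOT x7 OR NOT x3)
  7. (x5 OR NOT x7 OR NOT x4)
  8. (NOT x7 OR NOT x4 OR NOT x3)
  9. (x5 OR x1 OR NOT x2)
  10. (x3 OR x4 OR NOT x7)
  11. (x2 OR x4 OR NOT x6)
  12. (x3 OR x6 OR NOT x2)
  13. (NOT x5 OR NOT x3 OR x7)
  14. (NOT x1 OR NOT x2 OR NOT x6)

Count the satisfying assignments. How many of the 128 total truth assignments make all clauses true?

Case analysis on x7 and x1:
  x7=1, x1=1: a clause becomes empty — 0.
  x7=1, x1=0: remaining (x2,x3,x4,x5,x6) ∈ {(0,0,1,1,0); (0,0,1,1,1); (0,1,0,0,0); (1,0,1,1,1)} — 4.
  x7=0, x1=1: remaining (x2,x3,x4,x5,x6) ∈ {(0,0,1,0,1); (0,0,1,1,1); (0,1,1,0,1); (1,1,1,0,0)} — 4.
  x7=0, x1=0: 11 of the 32 assignments to (x2,x3,x4,x5,x6) work.
Total: 0 + 4 + 4 + 11 = 19.

19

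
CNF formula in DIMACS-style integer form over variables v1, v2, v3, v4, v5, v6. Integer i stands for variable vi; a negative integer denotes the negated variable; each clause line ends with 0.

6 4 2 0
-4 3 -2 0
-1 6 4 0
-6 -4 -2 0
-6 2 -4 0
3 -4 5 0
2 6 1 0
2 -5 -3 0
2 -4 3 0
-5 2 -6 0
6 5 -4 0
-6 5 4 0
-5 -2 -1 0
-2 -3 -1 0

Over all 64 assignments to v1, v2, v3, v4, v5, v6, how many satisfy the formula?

7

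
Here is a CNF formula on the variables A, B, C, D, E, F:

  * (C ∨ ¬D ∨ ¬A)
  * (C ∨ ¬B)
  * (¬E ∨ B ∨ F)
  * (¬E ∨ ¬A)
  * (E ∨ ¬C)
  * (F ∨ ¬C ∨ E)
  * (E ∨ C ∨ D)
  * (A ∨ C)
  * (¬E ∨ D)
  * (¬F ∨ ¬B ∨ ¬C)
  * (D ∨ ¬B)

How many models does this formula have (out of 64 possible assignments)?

The models are:
  A=0 B=0 C=1 D=1 E=1 F=1
  A=0 B=1 C=1 D=1 E=1 F=0
Count: 2.

2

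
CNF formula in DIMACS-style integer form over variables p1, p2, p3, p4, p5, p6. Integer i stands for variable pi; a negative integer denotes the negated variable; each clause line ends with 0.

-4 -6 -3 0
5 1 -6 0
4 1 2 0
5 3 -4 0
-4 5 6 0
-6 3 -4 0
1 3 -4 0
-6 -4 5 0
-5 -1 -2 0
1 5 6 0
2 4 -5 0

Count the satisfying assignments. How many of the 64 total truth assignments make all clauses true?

Split on p4, then p5.
  p4=1, p5=1: remaining (p1,p2,p3,p6) ∈ {(0,0,1,0); (0,1,1,0); (1,0,0,0); (1,0,1,0)} — 4.
  p4=1, p5=0: a clause becomes empty — 0.
  p4=0, p5=1: remaining (p1,p2,p3,p6) ∈ {(0,1,0,0); (0,1,0,1); (0,1,1,0); (0,1,1,1)} — 4.
  p4=0, p5=0: forces p1=1; p2, p3, p6 free → 2^3 = 8.
Total: 4 + 0 + 4 + 8 = 16.

16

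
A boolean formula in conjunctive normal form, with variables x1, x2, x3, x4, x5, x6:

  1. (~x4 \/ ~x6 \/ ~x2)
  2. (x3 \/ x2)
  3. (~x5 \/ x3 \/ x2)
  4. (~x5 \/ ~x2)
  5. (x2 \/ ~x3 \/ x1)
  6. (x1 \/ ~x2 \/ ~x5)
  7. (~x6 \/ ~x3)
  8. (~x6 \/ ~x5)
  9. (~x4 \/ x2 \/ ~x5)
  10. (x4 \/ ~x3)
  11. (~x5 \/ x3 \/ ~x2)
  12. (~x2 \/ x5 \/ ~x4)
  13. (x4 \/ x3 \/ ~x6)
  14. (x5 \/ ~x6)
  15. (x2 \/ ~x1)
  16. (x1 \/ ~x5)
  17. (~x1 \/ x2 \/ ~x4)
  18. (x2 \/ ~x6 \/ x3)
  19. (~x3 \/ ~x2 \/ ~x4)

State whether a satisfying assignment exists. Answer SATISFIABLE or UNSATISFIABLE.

SATISFIABLE

x6 occurs only negated in the remaining clauses — set x6 = False.
Set x1 = True and propagate.
  then x2 is forced to True.
  then x5 is forced to False.
  then x4 is forced to False.
  then x3 is forced to False.
So x1=True, x2=True, x3=False, x4=False, x5=False, x6=False is a satisfying assignment.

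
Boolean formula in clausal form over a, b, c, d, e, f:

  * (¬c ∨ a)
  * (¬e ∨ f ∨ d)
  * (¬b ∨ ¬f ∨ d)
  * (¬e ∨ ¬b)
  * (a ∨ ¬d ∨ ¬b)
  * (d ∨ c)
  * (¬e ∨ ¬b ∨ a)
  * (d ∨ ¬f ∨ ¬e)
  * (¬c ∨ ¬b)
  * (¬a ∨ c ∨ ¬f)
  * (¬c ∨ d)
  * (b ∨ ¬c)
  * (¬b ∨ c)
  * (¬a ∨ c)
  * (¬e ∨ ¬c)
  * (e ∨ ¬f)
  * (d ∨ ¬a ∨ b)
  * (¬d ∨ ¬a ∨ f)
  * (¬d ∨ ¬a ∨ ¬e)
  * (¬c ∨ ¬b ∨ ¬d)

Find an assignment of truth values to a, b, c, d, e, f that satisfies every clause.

a = 0, b = 0, c = 0, d = 1, e = 1, f = 1

Check each clause:
  1. (¬c ∨ a) — ¬c is true.
  2. (f ∨ ¬e ∨ d) — d is true.
  3. (¬b ∨ d ∨ ¬f) — d is true.
  4. (¬b ∨ ¬e) — ¬b is true.
  5. (¬b ∨ a ∨ ¬d) — ¬b is true.
  6. (c ∨ d) — d is true.
  7. (¬e ∨ a ∨ ¬b) — ¬b is true.
  8. (¬f ∨ d ∨ ¬e) — d is true.
  9. (¬c ∨ ¬b) — ¬c is true.
  10. (c ∨ ¬f ∨ ¬a) — ¬a is true.
  11. (d ∨ ¬c) — d is true.
  12. (b ∨ ¬c) — ¬c is true.
  13. (¬b ∨ c) — ¬b is true.
  14. (c ∨ ¬a) — ¬a is true.
  15. (¬c ∨ ¬e) — ¬c is true.
  16. (¬f ∨ e) — e is true.
  17. (b ∨ d ∨ ¬a) — d is true.
  18. (¬d ∨ f ∨ ¬a) — f is true.
  19. (¬e ∨ ¬a ∨ ¬d) — ¬a is true.
  20. (¬d ∨ ¬c ∨ ¬b) — ¬c is true.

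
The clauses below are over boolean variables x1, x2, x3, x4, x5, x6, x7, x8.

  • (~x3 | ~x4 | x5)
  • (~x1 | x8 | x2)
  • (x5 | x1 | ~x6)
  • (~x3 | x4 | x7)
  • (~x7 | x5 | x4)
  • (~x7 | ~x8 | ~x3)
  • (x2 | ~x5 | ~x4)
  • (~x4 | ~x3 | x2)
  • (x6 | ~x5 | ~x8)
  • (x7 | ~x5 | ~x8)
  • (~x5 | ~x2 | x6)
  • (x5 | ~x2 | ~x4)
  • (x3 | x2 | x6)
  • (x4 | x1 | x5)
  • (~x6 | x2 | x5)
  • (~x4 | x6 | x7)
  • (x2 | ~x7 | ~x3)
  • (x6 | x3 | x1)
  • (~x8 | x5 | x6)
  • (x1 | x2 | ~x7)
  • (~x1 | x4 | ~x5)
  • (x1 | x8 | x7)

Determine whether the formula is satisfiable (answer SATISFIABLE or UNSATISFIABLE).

Try x1 = False.
For the remaining variables, x2 = True, x3 = False, x4 = False, x5 = True, x6 = True, x7 = True, x8 = False works.
Every clause has at least one true literal under this assignment.
So x1 = F, x2 = T, x3 = F, x4 = F, x5 = T, x6 = T, x7 = T, x8 = F is a satisfying assignment.

SATISFIABLE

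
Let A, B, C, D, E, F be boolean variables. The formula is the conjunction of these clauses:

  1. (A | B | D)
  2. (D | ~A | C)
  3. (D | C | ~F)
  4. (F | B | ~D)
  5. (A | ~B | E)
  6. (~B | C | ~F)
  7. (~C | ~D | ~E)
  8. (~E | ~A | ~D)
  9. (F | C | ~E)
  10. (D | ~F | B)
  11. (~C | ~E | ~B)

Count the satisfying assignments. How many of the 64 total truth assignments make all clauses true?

12

Case analysis on D and B:
  D=T, B=T: remaining (A,C,E,F) ∈ {(T,F,F,F); (T,T,F,F); (T,T,F,T)} — 3.
  D=T, B=F: 5 of the 16 assignments to (A,C,E,F) work.
  D=F, B=T: remaining (A,C,E,F) ∈ {(T,T,F,F); (T,T,F,T)} — 2.
  D=F, B=F: remaining (A,C,E,F) ∈ {(T,T,F,F); (T,T,T,F)} — 2.
Total: 3 + 5 + 2 + 2 = 12.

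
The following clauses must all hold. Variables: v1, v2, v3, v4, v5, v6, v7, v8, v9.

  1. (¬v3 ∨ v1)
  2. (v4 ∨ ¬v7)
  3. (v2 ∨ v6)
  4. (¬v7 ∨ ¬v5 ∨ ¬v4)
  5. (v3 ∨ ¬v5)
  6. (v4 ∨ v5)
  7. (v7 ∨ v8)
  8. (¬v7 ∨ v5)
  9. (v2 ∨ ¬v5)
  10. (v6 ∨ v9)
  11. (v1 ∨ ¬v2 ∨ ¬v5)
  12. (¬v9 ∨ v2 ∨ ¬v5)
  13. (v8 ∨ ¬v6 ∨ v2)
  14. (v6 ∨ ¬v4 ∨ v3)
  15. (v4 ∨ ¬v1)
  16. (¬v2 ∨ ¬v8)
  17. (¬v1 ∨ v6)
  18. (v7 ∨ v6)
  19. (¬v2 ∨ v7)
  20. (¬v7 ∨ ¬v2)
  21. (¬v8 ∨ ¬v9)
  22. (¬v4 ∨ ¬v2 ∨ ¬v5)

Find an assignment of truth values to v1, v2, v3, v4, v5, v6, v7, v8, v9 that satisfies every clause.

v1=T, v2=F, v3=T, v4=T, v5=F, v6=T, v7=F, v8=T, v9=F

Check each clause:
  1. (v1 ∨ ¬v3) — v1 is true.
  2. (¬v7 ∨ v4) — ¬v7 is true.
  3. (v6 ∨ v2) — v6 is true.
  4. (¬v5 ∨ ¬v7 ∨ ¬v4) — ¬v7 is true.
  5. (v3 ∨ ¬v5) — v3 is true.
  6. (v5 ∨ v4) — v4 is true.
  7. (v8 ∨ v7) — v8 is true.
  8. (¬v7 ∨ v5) — ¬v7 is true.
  9. (¬v5 ∨ v2) — ¬v5 is true.
  10. (v9 ∨ v6) — v6 is true.
  11. (¬v2 ∨ v1 ∨ ¬v5) — v1 is true.
  12. (¬v5 ∨ v2 ∨ ¬v9) — ¬v5 is true.
  13. (v8 ∨ v2 ∨ ¬v6) — v8 is true.
  14. (v6 ∨ v3 ∨ ¬v4) — v3 is true.
  15. (v4 ∨ ¬v1) — v4 is true.
  16. (¬v2 ∨ ¬v8) — ¬v2 is true.
  17. (v6 ∨ ¬v1) — v6 is true.
  18. (v7 ∨ v6) — v6 is true.
  19. (v7 ∨ ¬v2) — ¬v2 is true.
  20. (¬v7 ∨ ¬v2) — ¬v7 is true.
  21. (¬v8 ∨ ¬v9) — ¬v9 is true.
  22. (¬v4 ∨ ¬v2 ∨ ¬v5) — ¬v5 is true.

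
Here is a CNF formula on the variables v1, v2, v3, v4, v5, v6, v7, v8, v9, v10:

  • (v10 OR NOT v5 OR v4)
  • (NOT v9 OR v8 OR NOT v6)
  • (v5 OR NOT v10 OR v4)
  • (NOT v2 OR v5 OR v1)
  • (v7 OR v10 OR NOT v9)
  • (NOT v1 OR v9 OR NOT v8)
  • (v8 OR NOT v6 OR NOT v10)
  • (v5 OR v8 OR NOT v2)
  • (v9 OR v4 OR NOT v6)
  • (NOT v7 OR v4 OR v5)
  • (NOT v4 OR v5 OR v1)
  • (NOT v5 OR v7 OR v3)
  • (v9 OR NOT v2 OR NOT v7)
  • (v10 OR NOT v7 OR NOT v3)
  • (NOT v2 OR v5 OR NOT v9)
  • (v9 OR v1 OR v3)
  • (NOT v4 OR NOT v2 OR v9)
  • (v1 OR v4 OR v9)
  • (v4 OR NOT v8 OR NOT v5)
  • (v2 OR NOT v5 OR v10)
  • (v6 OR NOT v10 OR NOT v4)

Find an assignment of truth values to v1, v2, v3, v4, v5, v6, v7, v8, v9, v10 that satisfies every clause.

v1=F, v2=T, v3=F, v4=T, v5=T, v6=F, v7=T, v8=T, v9=T, v10=F

Try v1 = False.
For the remaining variables, v2 = True, v3 = False, v4 = True, v5 = True, v6 = False, v7 = True, v8 = True, v9 = True, v10 = False works.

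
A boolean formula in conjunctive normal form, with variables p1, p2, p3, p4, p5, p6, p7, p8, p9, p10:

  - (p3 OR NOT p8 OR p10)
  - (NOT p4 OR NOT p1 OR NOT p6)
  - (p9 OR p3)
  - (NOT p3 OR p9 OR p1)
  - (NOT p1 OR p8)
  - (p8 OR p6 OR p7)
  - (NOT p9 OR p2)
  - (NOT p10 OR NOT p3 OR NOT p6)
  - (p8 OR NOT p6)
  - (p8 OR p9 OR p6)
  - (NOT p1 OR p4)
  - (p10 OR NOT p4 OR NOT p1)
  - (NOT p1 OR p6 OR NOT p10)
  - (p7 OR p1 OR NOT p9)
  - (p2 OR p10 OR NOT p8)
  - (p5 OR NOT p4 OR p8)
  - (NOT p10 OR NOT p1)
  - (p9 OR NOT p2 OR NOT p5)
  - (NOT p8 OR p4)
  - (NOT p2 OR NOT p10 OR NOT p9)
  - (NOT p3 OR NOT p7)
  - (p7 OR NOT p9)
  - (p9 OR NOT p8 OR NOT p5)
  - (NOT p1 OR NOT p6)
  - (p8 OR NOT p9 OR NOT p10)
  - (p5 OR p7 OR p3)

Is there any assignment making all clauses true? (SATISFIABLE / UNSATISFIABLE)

Branch on p1: take p1 = False.
Set p2 = True and propagate.
Branch on p3: take p3 = False.
  then p9 is forced to True.
  then p7 is forced to True.
  then p10 is forced to False.
  then p8 is forced to False.
  then p6 is forced to False.
For the remaining variables, p4 = True, p5 = True works.
So p1=0, p2=1, p3=0, p4=1, p5=1, p6=0, p7=1, p8=0, p9=1, p10=0 is a satisfying assignment.

SATISFIABLE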